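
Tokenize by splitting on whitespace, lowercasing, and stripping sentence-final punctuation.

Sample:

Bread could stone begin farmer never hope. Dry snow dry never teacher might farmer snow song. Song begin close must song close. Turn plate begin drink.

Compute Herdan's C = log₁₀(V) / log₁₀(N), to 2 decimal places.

0.87

N = 26, V = 17.
log₁₀(V) = 1.230449, log₁₀(N) = 1.414973
C = 1.230449 / 1.414973 = 0.87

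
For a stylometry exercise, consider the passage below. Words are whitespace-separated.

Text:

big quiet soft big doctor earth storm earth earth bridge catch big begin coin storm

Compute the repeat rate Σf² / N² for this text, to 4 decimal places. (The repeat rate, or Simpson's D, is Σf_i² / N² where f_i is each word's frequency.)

Frequencies: big:3, earth:3, storm:2, quiet:1, soft:1, doctor:1, bridge:1, catch:1, begin:1, coin:1
Σf² = 29; N² = 225
Repeat rate = 29 / 225 = 0.1289

0.1289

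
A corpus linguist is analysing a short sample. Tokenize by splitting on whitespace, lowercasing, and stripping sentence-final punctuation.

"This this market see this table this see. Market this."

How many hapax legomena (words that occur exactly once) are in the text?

1

Frequencies: this:5, market:2, see:2, table:1
Hapax (freq=1): table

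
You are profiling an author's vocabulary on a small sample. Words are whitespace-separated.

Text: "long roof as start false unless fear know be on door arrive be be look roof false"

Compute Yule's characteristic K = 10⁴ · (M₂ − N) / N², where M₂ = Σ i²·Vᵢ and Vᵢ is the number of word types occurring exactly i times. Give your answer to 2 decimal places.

346.02

Frequencies: be:3, roof:2, false:2, long:1, as:1, start:1, unless:1, fear:1, know:1, on:1, door:1, arrive:1, look:1
N = 17. Frequency spectrum: V_1=10, V_2=2, V_3=1
M₂ = 1²·10 + 2²·2 + 3²·1 = 27
K = 10000 × (27 − 17) / 17² = 346.02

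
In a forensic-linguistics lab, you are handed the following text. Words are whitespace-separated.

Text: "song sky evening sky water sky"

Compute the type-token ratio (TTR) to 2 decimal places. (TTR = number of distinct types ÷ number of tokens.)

0.67

N = 6 tokens, V = 4 types.
TTR = V / N = 4 / 6 = 0.67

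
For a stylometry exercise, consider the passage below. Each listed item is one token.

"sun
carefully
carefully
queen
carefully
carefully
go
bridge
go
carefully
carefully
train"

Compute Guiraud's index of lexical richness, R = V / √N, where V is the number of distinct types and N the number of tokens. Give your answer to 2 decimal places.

N = 12, V = 6.
√N = 3.464102
R = 6 / 3.464102 = 1.73

1.73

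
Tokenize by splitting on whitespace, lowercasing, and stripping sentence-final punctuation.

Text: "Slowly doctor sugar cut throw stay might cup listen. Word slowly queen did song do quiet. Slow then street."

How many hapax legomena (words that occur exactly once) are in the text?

17

Frequencies: slowly:2, doctor:1, sugar:1, cut:1, throw:1, stay:1, might:1, cup:1, listen:1, word:1, queen:1, did:1, song:1, do:1, quiet:1, slow:1, then:1, street:1
Hapax (freq=1): cup, cut, did, do, doctor, listen, might, queen, quiet, slow, song, stay, street, sugar, then, throw, word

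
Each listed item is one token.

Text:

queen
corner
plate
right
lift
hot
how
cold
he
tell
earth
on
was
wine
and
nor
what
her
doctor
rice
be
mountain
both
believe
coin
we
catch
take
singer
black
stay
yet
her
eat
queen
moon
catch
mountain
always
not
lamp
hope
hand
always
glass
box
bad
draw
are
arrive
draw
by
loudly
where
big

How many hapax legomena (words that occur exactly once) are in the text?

Frequencies: queen:2, her:2, mountain:2, catch:2, always:2, draw:2, corner:1, plate:1, right:1, lift:1, hot:1, how:1, cold:1, he:1, tell:1, earth:1, on:1, was:1, wine:1, and:1, … (29 more, each freq 1)
Hapax (freq=1): and, are, arrive, bad, be, believe, big, black, both, box, by, coin, cold, corner, doctor, earth, eat, glass, hand, he, hope, hot, how, lamp, lift, loudly, moon, nor, not, on, plate, rice, right, singer, stay, take, tell, was, we, what, where, wine, yet

43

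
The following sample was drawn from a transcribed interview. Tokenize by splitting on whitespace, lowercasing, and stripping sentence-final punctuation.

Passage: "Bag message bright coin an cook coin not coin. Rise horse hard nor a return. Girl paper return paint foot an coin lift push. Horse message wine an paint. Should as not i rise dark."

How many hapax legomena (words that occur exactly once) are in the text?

16

Frequencies: coin:4, an:3, message:2, not:2, rise:2, horse:2, return:2, paint:2, bag:1, bright:1, cook:1, hard:1, nor:1, a:1, girl:1, paper:1, foot:1, lift:1, push:1, wine:1, … (4 more, each freq 1)
Hapax (freq=1): a, as, bag, bright, cook, dark, foot, girl, hard, i, lift, nor, paper, push, should, wine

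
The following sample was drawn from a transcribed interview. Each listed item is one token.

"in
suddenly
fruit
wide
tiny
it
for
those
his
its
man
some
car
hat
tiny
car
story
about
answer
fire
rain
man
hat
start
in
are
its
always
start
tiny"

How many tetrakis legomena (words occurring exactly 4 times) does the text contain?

Frequencies: tiny:3, in:2, its:2, man:2, car:2, hat:2, start:2, suddenly:1, fruit:1, wide:1, it:1, for:1, those:1, his:1, some:1, story:1, about:1, answer:1, fire:1, rain:1, … (2 more, each freq 1)
Words with frequency 4: (none)

0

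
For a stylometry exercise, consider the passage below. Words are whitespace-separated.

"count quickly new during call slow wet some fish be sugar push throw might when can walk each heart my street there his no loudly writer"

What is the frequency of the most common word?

1

Frequencies: count:1, quickly:1, new:1, during:1, call:1, slow:1, wet:1, some:1, fish:1, be:1, sugar:1, push:1, throw:1, might:1, when:1, can:1, walk:1, each:1, heart:1, my:1, … (6 more, each freq 1)
Most common: 'count' with frequency 1.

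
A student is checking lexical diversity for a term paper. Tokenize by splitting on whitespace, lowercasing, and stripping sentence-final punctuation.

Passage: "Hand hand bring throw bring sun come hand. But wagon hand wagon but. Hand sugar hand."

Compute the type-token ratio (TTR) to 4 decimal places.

N = 16 tokens, V = 8 types.
TTR = V / N = 8 / 16 = 0.5000

0.5000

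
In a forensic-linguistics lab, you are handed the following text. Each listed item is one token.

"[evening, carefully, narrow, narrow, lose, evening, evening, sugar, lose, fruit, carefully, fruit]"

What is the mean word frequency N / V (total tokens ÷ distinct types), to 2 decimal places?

2.00

N = 12 tokens, V = 6 types.
Mean frequency = N / V = 12 / 6 = 2.00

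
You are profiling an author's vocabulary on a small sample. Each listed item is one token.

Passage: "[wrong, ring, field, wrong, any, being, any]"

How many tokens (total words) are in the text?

Tokens: wrong, ring, field, wrong, any, being, any
N = 7

7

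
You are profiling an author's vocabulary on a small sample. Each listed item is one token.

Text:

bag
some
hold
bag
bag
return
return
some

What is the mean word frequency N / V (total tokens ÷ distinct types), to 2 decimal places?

2.00

N = 8 tokens, V = 4 types.
Mean frequency = N / V = 8 / 4 = 2.00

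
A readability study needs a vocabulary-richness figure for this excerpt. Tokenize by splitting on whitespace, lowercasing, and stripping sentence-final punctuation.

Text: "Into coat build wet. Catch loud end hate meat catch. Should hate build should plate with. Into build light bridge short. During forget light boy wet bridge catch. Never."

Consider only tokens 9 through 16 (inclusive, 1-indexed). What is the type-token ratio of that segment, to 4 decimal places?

0.8750

Segment tokens 9–16: meat, catch, should, hate, build, should, plate, with
Segment N = 8, segment V = 7.
TTR = 7 / 8 = 0.8750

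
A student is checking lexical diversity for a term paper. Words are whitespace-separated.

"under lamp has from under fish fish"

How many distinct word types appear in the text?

Distinct types: {fish, from, has, lamp, under}
V = 5

5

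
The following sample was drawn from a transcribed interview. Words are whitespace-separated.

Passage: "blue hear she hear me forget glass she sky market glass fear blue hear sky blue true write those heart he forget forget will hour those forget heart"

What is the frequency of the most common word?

Frequencies: forget:4, blue:3, hear:3, she:2, glass:2, sky:2, those:2, heart:2, me:1, market:1, fear:1, true:1, write:1, he:1, will:1, hour:1
Most common: 'forget' with frequency 4.

4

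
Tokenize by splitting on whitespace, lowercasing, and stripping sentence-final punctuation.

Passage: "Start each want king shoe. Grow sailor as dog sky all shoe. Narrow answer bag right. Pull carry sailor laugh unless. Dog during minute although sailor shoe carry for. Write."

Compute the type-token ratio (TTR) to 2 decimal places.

N = 30 tokens, V = 24 types.
TTR = V / N = 24 / 30 = 0.80

0.80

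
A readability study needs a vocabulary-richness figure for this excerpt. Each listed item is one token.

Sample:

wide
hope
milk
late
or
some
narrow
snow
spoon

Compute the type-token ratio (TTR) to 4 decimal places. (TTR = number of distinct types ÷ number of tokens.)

N = 9 tokens, V = 9 types.
TTR = V / N = 9 / 9 = 1.0000

1.0000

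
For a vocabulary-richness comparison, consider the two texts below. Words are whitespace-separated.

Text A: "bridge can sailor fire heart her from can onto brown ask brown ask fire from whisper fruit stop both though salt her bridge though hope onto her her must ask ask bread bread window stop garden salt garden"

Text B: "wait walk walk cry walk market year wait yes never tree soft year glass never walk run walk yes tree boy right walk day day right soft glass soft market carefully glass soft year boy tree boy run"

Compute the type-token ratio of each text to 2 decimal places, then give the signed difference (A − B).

TTR(A) = 21/38 = 0.55
TTR(B) = 15/38 = 0.39
Difference = 0.55 − 0.39 = 0.16

0.16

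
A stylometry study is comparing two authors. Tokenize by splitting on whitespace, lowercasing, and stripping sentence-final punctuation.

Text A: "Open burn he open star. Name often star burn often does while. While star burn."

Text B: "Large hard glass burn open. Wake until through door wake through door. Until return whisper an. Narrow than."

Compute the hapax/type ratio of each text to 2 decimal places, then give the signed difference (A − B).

-0.33

A: hapax=3, V=8, ratio=0.38
B: hapax=10, V=14, ratio=0.71
Difference = 0.38 − 0.71 = -0.33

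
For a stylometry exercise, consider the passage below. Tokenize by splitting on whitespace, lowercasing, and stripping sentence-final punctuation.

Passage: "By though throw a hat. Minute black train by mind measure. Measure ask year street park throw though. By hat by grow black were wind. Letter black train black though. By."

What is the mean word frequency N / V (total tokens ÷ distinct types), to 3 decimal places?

1.722

N = 31 tokens, V = 18 types.
Mean frequency = N / V = 31 / 18 = 1.722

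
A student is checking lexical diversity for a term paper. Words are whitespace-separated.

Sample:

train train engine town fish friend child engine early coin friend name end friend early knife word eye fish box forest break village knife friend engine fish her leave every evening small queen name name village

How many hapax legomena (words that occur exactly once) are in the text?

Frequencies: friend:4, engine:3, fish:3, name:3, train:2, early:2, knife:2, village:2, town:1, child:1, coin:1, end:1, word:1, eye:1, box:1, forest:1, break:1, her:1, leave:1, every:1, … (3 more, each freq 1)
Hapax (freq=1): box, break, child, coin, end, evening, every, eye, forest, her, leave, queen, small, town, word

15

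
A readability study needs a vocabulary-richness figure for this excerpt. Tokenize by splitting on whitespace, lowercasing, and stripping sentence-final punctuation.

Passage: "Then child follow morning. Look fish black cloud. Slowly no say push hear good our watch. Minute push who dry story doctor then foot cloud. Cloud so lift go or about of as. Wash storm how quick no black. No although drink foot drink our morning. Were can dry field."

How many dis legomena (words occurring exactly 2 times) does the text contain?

Frequencies: cloud:3, no:3, then:2, morning:2, black:2, push:2, our:2, dry:2, foot:2, drink:2, child:1, follow:1, look:1, fish:1, slowly:1, say:1, hear:1, good:1, watch:1, minute:1, … (18 more, each freq 1)
Words with frequency 2: black, drink, dry, foot, morning, our, push, then

8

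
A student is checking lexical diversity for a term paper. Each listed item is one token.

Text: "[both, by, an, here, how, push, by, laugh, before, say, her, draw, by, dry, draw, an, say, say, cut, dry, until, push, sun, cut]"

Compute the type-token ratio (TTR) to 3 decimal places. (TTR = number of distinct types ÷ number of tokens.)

0.625

N = 24 tokens, V = 15 types.
TTR = V / N = 15 / 24 = 0.625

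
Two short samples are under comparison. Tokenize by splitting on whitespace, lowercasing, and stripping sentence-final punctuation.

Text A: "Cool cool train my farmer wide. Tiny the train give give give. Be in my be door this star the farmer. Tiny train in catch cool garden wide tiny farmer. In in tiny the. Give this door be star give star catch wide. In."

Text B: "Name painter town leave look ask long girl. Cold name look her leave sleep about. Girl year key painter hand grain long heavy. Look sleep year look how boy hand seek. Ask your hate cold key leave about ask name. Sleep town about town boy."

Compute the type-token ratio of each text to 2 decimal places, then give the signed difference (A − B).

-0.15

TTR(A) = 15/44 = 0.34
TTR(B) = 22/45 = 0.49
Difference = 0.34 − 0.49 = -0.15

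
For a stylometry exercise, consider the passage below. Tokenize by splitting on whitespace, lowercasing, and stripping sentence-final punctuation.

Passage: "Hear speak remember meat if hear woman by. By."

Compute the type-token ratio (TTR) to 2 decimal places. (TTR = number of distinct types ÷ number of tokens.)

N = 9 tokens, V = 7 types.
TTR = V / N = 7 / 9 = 0.78

0.78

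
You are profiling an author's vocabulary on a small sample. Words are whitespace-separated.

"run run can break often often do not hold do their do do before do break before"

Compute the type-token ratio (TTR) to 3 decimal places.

N = 17 tokens, V = 9 types.
TTR = V / N = 9 / 17 = 0.529

0.529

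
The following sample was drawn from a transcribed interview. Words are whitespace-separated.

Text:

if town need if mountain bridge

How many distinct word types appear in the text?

5

Distinct types: {bridge, if, mountain, need, town}
V = 5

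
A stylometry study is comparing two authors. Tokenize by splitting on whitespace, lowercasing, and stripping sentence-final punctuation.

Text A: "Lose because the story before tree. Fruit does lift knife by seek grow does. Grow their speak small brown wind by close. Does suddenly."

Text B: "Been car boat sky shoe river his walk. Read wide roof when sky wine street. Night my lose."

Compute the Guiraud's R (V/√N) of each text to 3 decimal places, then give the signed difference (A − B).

0.075

A: V=20, N=24, R=4.082
B: V=17, N=18, R=4.007
Difference = 4.082 − 4.007 = 0.075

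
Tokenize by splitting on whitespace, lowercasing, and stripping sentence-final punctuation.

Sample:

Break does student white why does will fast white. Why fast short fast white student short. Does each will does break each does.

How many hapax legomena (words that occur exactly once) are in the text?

0

Frequencies: does:5, white:3, fast:3, break:2, student:2, why:2, will:2, short:2, each:2
Hapax (freq=1): (none)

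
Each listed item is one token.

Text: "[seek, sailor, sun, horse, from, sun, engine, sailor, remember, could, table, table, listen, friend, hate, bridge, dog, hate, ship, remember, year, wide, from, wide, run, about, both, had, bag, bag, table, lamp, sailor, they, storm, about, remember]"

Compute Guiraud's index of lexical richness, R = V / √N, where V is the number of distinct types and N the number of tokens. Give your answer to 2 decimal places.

N = 37, V = 25.
√N = 6.082763
R = 25 / 6.082763 = 4.11

4.11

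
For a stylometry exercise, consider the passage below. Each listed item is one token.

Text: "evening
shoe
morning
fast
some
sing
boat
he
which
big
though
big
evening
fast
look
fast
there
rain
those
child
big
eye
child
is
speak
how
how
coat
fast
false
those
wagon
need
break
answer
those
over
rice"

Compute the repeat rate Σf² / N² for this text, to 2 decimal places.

0.05

Frequencies: fast:4, big:3, those:3, evening:2, child:2, how:2, shoe:1, morning:1, some:1, sing:1, boat:1, he:1, which:1, though:1, look:1, there:1, rain:1, eye:1, is:1, speak:1, … (8 more, each freq 1)
Σf² = 68; N² = 1444
Repeat rate = 68 / 1444 = 0.05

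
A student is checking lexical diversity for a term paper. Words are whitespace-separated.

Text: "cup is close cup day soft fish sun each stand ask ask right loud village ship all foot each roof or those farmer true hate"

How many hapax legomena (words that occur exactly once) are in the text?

Frequencies: cup:2, each:2, ask:2, is:1, close:1, day:1, soft:1, fish:1, sun:1, stand:1, right:1, loud:1, village:1, ship:1, all:1, foot:1, roof:1, or:1, those:1, farmer:1, … (2 more, each freq 1)
Hapax (freq=1): all, close, day, farmer, fish, foot, hate, is, loud, or, right, roof, ship, soft, stand, sun, those, true, village

19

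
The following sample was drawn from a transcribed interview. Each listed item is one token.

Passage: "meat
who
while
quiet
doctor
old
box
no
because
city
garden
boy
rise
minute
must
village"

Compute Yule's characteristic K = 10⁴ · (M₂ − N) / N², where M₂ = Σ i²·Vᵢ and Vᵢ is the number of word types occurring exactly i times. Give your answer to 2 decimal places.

0.00

Frequencies: meat:1, who:1, while:1, quiet:1, doctor:1, old:1, box:1, no:1, because:1, city:1, garden:1, boy:1, rise:1, minute:1, must:1, village:1
N = 16. Frequency spectrum: V_1=16
M₂ = 1²·16 = 16
K = 10000 × (16 − 16) / 16² = 0.00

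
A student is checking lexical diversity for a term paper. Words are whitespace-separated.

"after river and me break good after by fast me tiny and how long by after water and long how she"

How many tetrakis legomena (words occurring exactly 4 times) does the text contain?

Frequencies: after:3, and:3, me:2, by:2, how:2, long:2, river:1, break:1, good:1, fast:1, tiny:1, water:1, she:1
Words with frequency 4: (none)

0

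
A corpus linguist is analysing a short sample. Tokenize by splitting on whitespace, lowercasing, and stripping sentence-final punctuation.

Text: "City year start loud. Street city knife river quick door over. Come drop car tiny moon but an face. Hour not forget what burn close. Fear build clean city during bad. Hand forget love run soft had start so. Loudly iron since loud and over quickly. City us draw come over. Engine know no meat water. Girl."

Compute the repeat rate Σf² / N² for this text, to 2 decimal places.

0.03

Frequencies: city:4, over:3, start:2, loud:2, come:2, forget:2, year:1, street:1, knife:1, river:1, quick:1, door:1, drop:1, car:1, tiny:1, moon:1, but:1, an:1, face:1, hour:1, … (28 more, each freq 1)
Σf² = 83; N² = 3249
Repeat rate = 83 / 3249 = 0.03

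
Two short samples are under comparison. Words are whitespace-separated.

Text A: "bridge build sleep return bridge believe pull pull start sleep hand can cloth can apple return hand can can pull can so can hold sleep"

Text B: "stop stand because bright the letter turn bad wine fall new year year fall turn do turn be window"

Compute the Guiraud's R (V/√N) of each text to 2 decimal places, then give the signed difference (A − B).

-0.84

A: V=13, N=25, R=2.60
B: V=15, N=19, R=3.44
Difference = 2.60 − 3.44 = -0.84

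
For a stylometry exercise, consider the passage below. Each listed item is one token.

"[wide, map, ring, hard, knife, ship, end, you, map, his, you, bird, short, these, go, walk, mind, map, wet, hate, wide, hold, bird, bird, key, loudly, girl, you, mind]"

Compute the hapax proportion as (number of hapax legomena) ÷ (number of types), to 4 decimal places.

Frequencies: map:3, you:3, bird:3, wide:2, mind:2, ring:1, hard:1, knife:1, ship:1, end:1, his:1, short:1, these:1, go:1, walk:1, wet:1, hate:1, hold:1, key:1, loudly:1, … (1 more, each freq 1)
Hapax count = 16; type count = 21.
Ratio = 16 / 21 = 0.7619

0.7619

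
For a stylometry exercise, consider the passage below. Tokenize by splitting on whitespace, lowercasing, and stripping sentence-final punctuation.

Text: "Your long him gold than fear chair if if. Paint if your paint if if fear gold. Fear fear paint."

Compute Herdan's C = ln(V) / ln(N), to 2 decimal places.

0.73

N = 20, V = 9.
ln(V) = 2.197225, ln(N) = 2.995732
C = 2.197225 / 2.995732 = 0.73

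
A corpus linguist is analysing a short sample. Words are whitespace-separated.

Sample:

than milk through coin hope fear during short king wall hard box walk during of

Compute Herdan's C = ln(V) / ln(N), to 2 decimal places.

N = 15, V = 14.
ln(V) = 2.639057, ln(N) = 2.708050
C = 2.639057 / 2.708050 = 0.97

0.97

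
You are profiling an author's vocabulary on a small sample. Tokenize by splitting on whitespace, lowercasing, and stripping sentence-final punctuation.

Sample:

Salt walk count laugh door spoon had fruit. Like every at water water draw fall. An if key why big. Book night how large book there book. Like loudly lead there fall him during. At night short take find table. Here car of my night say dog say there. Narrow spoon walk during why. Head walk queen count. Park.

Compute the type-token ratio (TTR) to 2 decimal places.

0.71

N = 59 tokens, V = 42 types.
TTR = V / N = 42 / 59 = 0.71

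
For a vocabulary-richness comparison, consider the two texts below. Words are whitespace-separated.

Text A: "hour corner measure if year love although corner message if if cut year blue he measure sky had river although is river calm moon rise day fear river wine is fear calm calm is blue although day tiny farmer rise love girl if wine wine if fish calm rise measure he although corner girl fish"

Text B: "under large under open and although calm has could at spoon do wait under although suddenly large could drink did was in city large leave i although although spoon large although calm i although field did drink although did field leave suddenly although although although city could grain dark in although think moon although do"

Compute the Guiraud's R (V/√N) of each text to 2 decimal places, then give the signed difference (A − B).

0.00

A: V=25, N=55, R=3.37
B: V=25, N=55, R=3.37
Difference = 3.37 − 3.37 = 0.00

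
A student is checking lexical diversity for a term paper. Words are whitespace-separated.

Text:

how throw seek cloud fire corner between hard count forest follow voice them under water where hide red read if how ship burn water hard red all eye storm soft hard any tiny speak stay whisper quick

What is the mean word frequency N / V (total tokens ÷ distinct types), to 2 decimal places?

N = 37 tokens, V = 32 types.
Mean frequency = N / V = 37 / 32 = 1.16

1.16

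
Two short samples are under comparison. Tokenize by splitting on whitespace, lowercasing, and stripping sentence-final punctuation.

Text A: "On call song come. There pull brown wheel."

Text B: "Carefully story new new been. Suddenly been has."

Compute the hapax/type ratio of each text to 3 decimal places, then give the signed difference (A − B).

0.333

A: hapax=8, V=8, ratio=1.000
B: hapax=4, V=6, ratio=0.667
Difference = 1.000 − 0.667 = 0.333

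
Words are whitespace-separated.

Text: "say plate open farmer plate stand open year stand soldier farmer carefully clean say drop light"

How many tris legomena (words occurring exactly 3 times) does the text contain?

0

Frequencies: say:2, plate:2, open:2, farmer:2, stand:2, year:1, soldier:1, carefully:1, clean:1, drop:1, light:1
Words with frequency 3: (none)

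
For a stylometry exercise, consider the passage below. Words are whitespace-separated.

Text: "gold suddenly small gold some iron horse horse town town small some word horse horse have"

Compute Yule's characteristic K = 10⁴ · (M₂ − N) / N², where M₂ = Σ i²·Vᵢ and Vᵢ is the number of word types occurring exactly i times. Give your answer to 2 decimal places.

781.25

Frequencies: horse:4, gold:2, small:2, some:2, town:2, suddenly:1, iron:1, word:1, have:1
N = 16. Frequency spectrum: V_1=4, V_2=4, V_4=1
M₂ = 1²·4 + 2²·4 + 4²·1 = 36
K = 10000 × (36 − 16) / 16² = 781.25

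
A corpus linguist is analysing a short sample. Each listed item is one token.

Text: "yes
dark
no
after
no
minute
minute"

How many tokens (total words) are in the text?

7

Tokens: yes, dark, no, after, no, minute, minute
N = 7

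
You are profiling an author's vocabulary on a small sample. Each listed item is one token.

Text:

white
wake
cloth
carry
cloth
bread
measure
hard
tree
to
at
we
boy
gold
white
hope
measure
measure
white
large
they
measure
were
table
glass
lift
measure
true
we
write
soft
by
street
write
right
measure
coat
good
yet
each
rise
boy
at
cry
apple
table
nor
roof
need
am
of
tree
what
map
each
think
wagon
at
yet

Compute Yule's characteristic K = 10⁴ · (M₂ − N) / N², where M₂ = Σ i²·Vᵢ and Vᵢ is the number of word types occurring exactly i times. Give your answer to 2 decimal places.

Frequencies: measure:6, white:3, at:3, cloth:2, tree:2, we:2, boy:2, table:2, write:2, yet:2, each:2, wake:1, carry:1, bread:1, hard:1, to:1, gold:1, hope:1, large:1, they:1, … (22 more, each freq 1)
N = 59. Frequency spectrum: V_1=31, V_2=8, V_3=2, V_6=1
M₂ = 1²·31 + 2²·8 + 3²·2 + 6²·1 = 117
K = 10000 × (117 − 59) / 59² = 166.62

166.62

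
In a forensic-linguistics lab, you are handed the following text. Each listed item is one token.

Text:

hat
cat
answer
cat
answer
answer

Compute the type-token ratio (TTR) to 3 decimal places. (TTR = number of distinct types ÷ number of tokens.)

N = 6 tokens, V = 3 types.
TTR = V / N = 3 / 6 = 0.500

0.500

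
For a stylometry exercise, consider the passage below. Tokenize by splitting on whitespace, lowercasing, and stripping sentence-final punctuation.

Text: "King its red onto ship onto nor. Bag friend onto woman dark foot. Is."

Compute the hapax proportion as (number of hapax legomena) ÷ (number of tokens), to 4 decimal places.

Frequencies: onto:3, king:1, its:1, red:1, ship:1, nor:1, bag:1, friend:1, woman:1, dark:1, foot:1, is:1
Hapax count = 11; token count = 14.
Ratio = 11 / 14 = 0.7857

0.7857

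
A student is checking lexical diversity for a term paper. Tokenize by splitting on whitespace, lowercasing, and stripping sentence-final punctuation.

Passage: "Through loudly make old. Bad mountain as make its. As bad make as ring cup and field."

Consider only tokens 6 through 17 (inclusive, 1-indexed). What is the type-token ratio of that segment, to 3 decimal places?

Segment tokens 6–17: mountain, as, make, its, as, bad, make, as, ring, cup, and, field
Segment N = 12, segment V = 9.
TTR = 9 / 12 = 0.750

0.750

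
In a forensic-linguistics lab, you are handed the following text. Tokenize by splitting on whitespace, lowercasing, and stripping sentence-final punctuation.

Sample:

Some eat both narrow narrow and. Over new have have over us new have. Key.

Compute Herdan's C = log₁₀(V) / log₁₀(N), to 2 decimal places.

N = 15, V = 10.
log₁₀(V) = 1.000000, log₁₀(N) = 1.176091
C = 1.000000 / 1.176091 = 0.85

0.85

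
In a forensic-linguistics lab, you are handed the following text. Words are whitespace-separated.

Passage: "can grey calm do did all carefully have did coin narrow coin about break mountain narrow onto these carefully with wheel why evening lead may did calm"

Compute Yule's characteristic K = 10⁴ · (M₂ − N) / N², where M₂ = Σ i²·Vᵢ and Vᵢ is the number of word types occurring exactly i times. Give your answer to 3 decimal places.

Frequencies: did:3, calm:2, carefully:2, coin:2, narrow:2, can:1, grey:1, do:1, all:1, have:1, about:1, break:1, mountain:1, onto:1, these:1, with:1, wheel:1, why:1, evening:1, lead:1, … (1 more, each freq 1)
N = 27. Frequency spectrum: V_1=16, V_2=4, V_3=1
M₂ = 1²·16 + 2²·4 + 3²·1 = 41
K = 10000 × (41 − 27) / 27² = 192.044

192.044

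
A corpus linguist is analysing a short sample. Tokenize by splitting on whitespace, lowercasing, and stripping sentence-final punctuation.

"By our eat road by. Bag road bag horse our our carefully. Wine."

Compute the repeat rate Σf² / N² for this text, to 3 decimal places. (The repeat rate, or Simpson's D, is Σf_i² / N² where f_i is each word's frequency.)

Frequencies: our:3, by:2, road:2, bag:2, eat:1, horse:1, carefully:1, wine:1
Σf² = 25; N² = 169
Repeat rate = 25 / 169 = 0.148

0.148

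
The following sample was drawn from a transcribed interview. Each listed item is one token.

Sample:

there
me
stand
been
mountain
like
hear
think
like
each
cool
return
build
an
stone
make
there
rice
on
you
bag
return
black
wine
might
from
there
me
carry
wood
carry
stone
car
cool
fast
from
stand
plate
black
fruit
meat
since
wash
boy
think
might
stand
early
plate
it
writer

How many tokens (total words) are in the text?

Tokens: there, me, stand, been, mountain, like, hear, think, like, each, cool, return, build, an, stone, make, there, rice, on, you, bag, return, black, wine, might, from, there, me, carry, wood, carry, stone, car, cool, fast, from, stand, plate, black, fruit, meat, since, wash, boy, think, might, stand, early, plate, it, writer
N = 51

51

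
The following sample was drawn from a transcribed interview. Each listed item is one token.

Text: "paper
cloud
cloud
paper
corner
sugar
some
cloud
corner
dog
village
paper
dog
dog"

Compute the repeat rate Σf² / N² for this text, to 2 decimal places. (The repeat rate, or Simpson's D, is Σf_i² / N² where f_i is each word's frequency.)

0.17

Frequencies: paper:3, cloud:3, dog:3, corner:2, sugar:1, some:1, village:1
Σf² = 34; N² = 196
Repeat rate = 34 / 196 = 0.17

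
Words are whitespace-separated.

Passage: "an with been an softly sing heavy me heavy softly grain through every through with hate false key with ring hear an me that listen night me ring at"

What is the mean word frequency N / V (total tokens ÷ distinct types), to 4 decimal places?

1.5263

N = 29 tokens, V = 19 types.
Mean frequency = N / V = 29 / 19 = 1.5263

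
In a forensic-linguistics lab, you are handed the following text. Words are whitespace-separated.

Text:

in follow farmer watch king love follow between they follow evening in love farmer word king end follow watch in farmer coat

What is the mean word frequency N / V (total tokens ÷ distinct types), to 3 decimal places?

1.833

N = 22 tokens, V = 12 types.
Mean frequency = N / V = 22 / 12 = 1.833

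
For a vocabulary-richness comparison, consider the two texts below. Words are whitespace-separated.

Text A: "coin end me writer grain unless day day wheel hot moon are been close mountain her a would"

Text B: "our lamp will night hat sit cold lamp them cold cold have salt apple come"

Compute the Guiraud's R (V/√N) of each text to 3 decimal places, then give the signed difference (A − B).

A: V=17, N=18, R=4.007
B: V=12, N=15, R=3.098
Difference = 4.007 − 3.098 = 0.909

0.909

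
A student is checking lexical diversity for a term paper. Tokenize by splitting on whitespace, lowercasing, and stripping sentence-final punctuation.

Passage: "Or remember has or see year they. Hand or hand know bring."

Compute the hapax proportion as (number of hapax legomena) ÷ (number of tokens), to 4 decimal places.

Frequencies: or:3, hand:2, remember:1, has:1, see:1, year:1, they:1, know:1, bring:1
Hapax count = 7; token count = 12.
Ratio = 7 / 12 = 0.5833

0.5833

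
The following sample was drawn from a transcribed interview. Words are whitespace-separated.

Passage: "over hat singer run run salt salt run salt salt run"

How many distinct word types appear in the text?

5

Distinct types: {hat, over, run, salt, singer}
V = 5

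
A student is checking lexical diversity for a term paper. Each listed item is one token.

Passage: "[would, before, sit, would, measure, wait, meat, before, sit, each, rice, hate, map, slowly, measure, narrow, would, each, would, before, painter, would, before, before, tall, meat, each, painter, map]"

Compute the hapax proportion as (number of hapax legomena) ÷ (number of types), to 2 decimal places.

0.43

Frequencies: would:5, before:5, each:3, sit:2, measure:2, meat:2, map:2, painter:2, wait:1, rice:1, hate:1, slowly:1, narrow:1, tall:1
Hapax count = 6; type count = 14.
Ratio = 6 / 14 = 0.43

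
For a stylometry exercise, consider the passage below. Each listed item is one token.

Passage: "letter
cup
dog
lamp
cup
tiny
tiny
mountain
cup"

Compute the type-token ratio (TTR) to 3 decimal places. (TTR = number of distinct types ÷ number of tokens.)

N = 9 tokens, V = 6 types.
TTR = V / N = 6 / 9 = 0.667

0.667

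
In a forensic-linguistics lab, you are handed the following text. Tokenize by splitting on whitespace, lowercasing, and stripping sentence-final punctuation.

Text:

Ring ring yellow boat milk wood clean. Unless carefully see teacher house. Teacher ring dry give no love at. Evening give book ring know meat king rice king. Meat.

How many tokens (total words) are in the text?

Tokens: ring, ring, yellow, boat, milk, wood, clean, unless, carefully, see, teacher, house, teacher, ring, dry, give, no, love, at, evening, give, book, ring, know, meat, king, rice, king, meat
N = 29

29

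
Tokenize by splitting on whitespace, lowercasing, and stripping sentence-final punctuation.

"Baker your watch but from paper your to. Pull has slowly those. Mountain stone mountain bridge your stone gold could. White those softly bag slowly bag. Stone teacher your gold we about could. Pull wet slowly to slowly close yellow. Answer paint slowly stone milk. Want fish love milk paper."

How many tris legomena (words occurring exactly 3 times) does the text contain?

Frequencies: slowly:5, your:4, stone:4, paper:2, to:2, pull:2, those:2, mountain:2, gold:2, could:2, bag:2, milk:2, baker:1, watch:1, but:1, from:1, has:1, bridge:1, white:1, softly:1, … (11 more, each freq 1)
Words with frequency 3: (none)

0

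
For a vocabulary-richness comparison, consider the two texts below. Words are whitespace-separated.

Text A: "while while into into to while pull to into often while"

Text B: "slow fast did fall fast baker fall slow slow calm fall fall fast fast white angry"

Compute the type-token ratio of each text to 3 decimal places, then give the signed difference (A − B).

TTR(A) = 5/11 = 0.455
TTR(B) = 8/16 = 0.500
Difference = 0.455 − 0.500 = -0.045

-0.045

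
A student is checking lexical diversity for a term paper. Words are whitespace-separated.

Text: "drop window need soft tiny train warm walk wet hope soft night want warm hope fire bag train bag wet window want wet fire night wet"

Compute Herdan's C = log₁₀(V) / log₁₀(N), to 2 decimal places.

0.81

N = 26, V = 14.
log₁₀(V) = 1.146128, log₁₀(N) = 1.414973
C = 1.146128 / 1.414973 = 0.81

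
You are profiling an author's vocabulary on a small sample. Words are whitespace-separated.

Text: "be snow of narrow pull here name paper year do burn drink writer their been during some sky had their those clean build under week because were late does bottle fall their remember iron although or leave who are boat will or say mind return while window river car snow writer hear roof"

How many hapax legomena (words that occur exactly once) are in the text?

44

Frequencies: their:3, snow:2, writer:2, or:2, be:1, of:1, narrow:1, pull:1, here:1, name:1, paper:1, year:1, do:1, burn:1, drink:1, been:1, during:1, some:1, sky:1, had:1, … (28 more, each freq 1)
Hapax (freq=1): although, are, be, because, been, boat, bottle, build, burn, car, clean, do, does, drink, during, fall, had, hear, here, iron, late, leave, mind, name, narrow, of, paper, pull, remember, return, river, roof, say, sky, some, those, under, week, were, while, who, will, window, year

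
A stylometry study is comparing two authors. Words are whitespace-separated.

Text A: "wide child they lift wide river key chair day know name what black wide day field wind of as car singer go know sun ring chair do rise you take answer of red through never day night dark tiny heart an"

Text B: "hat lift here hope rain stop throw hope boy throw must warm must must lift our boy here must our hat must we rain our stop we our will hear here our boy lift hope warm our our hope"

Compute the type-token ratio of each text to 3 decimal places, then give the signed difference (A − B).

0.470

TTR(A) = 34/41 = 0.829
TTR(B) = 14/39 = 0.359
Difference = 0.829 − 0.359 = 0.470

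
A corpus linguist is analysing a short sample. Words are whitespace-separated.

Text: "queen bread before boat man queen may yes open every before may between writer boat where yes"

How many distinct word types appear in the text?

Distinct types: {before, between, boat, bread, every, man, may, open, queen, where, writer, yes}
V = 12

12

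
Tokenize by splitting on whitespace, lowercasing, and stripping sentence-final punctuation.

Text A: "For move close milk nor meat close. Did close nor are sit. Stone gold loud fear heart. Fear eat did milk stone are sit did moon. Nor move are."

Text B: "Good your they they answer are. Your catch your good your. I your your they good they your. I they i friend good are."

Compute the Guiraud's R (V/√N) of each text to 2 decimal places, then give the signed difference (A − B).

A: V=16, N=29, R=2.97
B: V=8, N=24, R=1.63
Difference = 2.97 − 1.63 = 1.34

1.34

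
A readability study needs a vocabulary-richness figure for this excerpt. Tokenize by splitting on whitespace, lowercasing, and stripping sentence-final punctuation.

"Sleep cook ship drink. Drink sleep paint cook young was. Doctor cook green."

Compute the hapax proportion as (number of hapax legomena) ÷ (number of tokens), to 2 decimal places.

0.46

Frequencies: cook:3, sleep:2, drink:2, ship:1, paint:1, young:1, was:1, doctor:1, green:1
Hapax count = 6; token count = 13.
Ratio = 6 / 13 = 0.46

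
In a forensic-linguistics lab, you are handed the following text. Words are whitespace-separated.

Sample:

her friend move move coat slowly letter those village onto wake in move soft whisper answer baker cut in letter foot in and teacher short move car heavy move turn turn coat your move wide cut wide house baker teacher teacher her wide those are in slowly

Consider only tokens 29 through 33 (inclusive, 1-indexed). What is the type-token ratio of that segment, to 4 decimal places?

0.8000

Segment tokens 29–33: move, turn, turn, coat, your
Segment N = 5, segment V = 4.
TTR = 4 / 5 = 0.8000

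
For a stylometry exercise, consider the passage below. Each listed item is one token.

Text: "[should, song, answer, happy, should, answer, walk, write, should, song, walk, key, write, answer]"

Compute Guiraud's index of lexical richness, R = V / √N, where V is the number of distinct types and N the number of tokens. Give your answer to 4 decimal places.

1.8708

N = 14, V = 7.
√N = 3.741657
R = 7 / 3.741657 = 1.8708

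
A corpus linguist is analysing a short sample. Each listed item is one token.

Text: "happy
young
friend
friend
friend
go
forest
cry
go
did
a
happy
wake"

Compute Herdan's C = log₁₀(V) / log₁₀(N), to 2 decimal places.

N = 13, V = 9.
log₁₀(V) = 0.954243, log₁₀(N) = 1.113943
C = 0.954243 / 1.113943 = 0.86

0.86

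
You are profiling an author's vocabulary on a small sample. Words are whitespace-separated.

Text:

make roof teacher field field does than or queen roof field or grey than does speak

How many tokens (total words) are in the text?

16

Tokens: make, roof, teacher, field, field, does, than, or, queen, roof, field, or, grey, than, does, speak
N = 16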